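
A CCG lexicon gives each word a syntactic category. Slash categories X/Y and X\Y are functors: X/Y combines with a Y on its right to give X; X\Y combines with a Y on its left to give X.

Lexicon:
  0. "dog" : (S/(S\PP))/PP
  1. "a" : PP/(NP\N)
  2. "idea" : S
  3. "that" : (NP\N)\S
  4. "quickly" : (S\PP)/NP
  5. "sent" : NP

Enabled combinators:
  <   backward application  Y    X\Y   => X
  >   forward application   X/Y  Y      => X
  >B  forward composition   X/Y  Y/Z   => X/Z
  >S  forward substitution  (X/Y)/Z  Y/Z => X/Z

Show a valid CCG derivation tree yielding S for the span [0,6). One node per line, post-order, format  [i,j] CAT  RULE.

[0,6] S   >
  [0,4] S/(S\PP)   >
    [0,1] "dog" : (S/(S\PP))/PP
    [1,4] PP   >
      [1,2] "a" : PP/(NP\N)
      [2,4] NP\N   <
        [2,3] "idea" : S
        [3,4] "that" : (NP\N)\S
  [4,6] S\PP   >
    [4,5] "quickly" : (S\PP)/NP
    [5,6] "sent" : NP

[0,1] (S/(S\PP))/PP  lex  "dog"
[1,2] PP/(NP\N)  lex  "a"
[2,3] S  lex  "idea"
[3,4] (NP\N)\S  lex  "that"
[2,4] NP\N  <  k=3
[1,4] PP  >  k=2
[0,4] S/(S\PP)  >  k=1
[4,5] (S\PP)/NP  lex  "quickly"
[5,6] NP  lex  "sent"
[4,6] S\PP  >  k=5
[0,6] S  >  k=4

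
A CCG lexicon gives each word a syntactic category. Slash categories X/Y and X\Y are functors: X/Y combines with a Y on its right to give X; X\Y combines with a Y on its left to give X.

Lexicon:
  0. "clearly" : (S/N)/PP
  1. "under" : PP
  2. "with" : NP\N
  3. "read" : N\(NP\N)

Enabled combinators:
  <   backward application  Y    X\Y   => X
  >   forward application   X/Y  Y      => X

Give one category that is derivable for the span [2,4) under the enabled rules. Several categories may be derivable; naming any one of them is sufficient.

N

[0,4] S   >
  [0,2] S/N   >
    [0,1] "clearly" : (S/N)/PP
    [1,2] "under" : PP
  [2,4] N   <
    [2,3] "with" : NP\N
    [3,4] "read" : N\(NP\N)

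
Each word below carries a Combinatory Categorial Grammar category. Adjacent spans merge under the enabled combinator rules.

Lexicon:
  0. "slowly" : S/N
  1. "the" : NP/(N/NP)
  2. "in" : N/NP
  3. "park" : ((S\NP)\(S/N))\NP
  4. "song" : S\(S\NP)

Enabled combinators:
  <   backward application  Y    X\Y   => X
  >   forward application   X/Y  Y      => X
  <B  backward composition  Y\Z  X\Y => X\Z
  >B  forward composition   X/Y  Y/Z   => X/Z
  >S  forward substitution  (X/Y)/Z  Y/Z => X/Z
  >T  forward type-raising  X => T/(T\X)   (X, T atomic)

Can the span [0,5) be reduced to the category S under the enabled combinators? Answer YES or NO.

YES

[0,5] S   <
  [0,4] S\NP   <
    [0,1] "slowly" : S/N
    [1,4] (S\NP)\(S/N)   <
      [1,3] NP   >
        [1,2] "the" : NP/(N/NP)
        [2,3] "in" : N/NP
      [3,4] "park" : ((S\NP)\(S/N))\NP
  [4,5] "song" : S\(S\NP)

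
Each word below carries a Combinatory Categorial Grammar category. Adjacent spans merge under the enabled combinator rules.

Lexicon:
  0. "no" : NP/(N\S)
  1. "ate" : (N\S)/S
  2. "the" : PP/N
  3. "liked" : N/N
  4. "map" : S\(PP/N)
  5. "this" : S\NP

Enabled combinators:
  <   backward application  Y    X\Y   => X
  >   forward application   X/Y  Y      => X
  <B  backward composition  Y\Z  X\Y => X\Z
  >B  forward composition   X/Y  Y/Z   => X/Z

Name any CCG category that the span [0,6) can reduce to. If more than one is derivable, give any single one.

S

[0,6] S   <
  [0,5] NP   >
    [0,1] "no" : NP/(N\S)
    [1,5] N\S   >
      [1,2] "ate" : (N\S)/S
      [2,5] S   <
        [2,4] PP/N   >B
          [2,3] "the" : PP/N
          [3,4] "liked" : N/N
        [4,5] "map" : S\(PP/N)
  [5,6] "this" : S\NP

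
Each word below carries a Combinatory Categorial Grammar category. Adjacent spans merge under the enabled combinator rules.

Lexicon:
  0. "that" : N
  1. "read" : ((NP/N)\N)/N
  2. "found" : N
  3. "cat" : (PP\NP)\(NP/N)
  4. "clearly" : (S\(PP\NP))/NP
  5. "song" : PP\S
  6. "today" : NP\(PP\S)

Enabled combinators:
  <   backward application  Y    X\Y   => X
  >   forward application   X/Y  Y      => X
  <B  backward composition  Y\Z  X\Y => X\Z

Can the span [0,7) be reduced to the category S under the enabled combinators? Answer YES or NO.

YES

[0,7] S   <
  [0,4] PP\NP   <
    [0,3] NP/N   <
      [0,1] "that" : N
      [1,3] (NP/N)\N   >
        [1,2] "read" : ((NP/N)\N)/N
        [2,3] "found" : N
    [3,4] "cat" : (PP\NP)\(NP/N)
  [4,7] S\(PP\NP)   >
    [4,5] "clearly" : (S\(PP\NP))/NP
    [5,7] NP   <
      [5,6] "song" : PP\S
      [6,7] "today" : NP\(PP\S)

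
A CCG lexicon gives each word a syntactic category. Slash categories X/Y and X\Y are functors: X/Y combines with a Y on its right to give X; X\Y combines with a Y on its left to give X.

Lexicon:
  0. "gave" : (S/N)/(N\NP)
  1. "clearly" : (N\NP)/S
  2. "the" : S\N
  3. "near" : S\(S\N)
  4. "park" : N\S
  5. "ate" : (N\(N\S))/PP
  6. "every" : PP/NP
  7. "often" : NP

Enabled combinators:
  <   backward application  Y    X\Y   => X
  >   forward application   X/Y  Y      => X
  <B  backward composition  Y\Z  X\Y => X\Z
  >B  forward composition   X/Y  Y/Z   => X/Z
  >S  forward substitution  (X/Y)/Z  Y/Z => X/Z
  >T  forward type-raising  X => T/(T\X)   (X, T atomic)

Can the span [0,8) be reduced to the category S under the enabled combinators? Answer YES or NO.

YES

[0,8] S   >
  [0,4] S/N   >
    [0,1] "gave" : (S/N)/(N\NP)
    [1,4] N\NP   >
      [1,2] "clearly" : (N\NP)/S
      [2,4] S   <
        [2,3] "the" : S\N
        [3,4] "near" : S\(S\N)
  [4,8] N   <
    [4,5] "park" : N\S
    [5,8] N\(N\S)   >
      [5,6] "ate" : (N\(N\S))/PP
      [6,8] PP   >
        [6,7] "every" : PP/NP
        [7,8] "often" : NP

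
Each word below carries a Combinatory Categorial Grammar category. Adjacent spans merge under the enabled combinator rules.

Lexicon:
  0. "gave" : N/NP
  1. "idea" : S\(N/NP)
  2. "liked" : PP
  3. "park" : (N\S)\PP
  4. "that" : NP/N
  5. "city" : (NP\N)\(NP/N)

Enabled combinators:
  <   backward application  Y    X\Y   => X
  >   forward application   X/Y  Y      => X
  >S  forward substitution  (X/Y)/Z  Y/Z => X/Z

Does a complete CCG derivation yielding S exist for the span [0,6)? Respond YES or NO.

N/NP S\(N/NP) PP (N\S)\PP NP/N (NP\N)\(NP/N)
CKY chart[0,6] = {NP}; S ∉ chart

NO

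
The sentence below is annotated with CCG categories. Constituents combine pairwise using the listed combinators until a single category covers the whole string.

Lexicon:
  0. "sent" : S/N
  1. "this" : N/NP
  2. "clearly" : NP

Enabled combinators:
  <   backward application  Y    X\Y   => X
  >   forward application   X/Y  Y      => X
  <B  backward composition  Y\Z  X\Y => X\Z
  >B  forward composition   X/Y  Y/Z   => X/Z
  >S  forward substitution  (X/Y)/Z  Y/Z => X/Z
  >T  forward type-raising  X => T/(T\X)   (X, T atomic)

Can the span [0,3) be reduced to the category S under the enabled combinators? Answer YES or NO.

[0,3] S   >
  [0,1] "sent" : S/N
  [1,3] N   >
    [1,2] "this" : N/NP
    [2,3] "clearly" : NP

YES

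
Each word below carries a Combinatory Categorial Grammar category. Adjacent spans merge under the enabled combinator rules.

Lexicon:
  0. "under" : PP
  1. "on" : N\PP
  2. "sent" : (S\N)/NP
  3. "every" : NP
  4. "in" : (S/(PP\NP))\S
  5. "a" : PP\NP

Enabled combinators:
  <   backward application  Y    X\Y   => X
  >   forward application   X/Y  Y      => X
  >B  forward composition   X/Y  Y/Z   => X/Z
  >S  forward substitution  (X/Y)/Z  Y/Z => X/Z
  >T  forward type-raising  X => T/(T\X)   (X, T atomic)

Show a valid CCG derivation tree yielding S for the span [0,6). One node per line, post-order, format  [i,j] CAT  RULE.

[0,1] PP  lex  "under"
[1,2] N\PP  lex  "on"
[0,2] N  <  k=1
[2,3] (S\N)/NP  lex  "sent"
[3,4] NP  lex  "every"
[2,4] S\N  >  k=3
[0,4] S  <  k=2
[4,5] (S/(PP\NP))\S  lex  "in"
[0,5] S/(PP\NP)  <  k=4
[5,6] PP\NP  lex  "a"
[0,6] S  >  k=5

[0,6] S   >
  [0,5] S/(PP\NP)   <
    [0,4] S   <
      [0,2] N   <
        [0,1] "under" : PP
        [1,2] "on" : N\PP
      [2,4] S\N   >
        [2,3] "sent" : (S\N)/NP
        [3,4] "every" : NP
    [4,5] "in" : (S/(PP\NP))\S
  [5,6] "a" : PP\NP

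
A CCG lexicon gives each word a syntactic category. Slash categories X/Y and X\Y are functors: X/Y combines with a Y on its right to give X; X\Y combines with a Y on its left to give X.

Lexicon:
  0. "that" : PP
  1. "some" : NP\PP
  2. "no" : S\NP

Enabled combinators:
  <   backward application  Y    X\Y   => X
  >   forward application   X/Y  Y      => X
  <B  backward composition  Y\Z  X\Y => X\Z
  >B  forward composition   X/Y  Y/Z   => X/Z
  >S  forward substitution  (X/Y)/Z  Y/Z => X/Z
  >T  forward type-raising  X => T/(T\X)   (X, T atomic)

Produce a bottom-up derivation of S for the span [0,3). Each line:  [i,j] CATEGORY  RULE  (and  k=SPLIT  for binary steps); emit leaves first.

[0,1] PP  lex  "that"
[0,1] NP/(NP\PP)  >T
[1,2] NP\PP  lex  "some"
[0,2] NP  >  k=1
[2,3] S\NP  lex  "no"
[0,3] S  <  k=2

[0,3] S   <
  [0,2] NP   >
    [0,1] NP/(NP\PP)   >T
      [0,1] "that" : PP
    [1,2] "some" : NP\PP
  [2,3] "no" : S\NP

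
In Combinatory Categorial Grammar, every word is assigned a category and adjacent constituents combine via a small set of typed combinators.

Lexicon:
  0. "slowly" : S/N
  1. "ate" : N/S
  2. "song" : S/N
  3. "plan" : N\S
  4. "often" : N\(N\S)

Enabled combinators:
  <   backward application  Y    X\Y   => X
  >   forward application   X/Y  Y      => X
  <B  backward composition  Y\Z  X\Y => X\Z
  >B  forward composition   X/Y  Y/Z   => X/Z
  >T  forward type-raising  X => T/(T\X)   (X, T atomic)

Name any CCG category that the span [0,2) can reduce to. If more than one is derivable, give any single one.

S/S

[0,5] S   >
  [0,3] S/N   >B
    [0,2] S/S   >B
      [0,1] "slowly" : S/N
      [1,2] "ate" : N/S
    [2,3] "song" : S/N
  [3,5] N   <
    [3,4] "plan" : N\S
    [4,5] "often" : N\(N\S)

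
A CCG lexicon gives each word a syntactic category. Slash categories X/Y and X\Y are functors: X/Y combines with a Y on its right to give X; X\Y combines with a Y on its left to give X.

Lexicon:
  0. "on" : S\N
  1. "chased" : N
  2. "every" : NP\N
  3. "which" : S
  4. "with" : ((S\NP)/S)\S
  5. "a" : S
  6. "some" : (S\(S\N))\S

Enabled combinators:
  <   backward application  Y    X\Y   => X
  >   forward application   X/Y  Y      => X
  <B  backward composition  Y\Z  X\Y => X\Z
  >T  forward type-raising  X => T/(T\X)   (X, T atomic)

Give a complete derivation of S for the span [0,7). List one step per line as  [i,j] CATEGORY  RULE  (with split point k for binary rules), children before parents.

[0,1] S\N  lex  "on"
[1,2] N  lex  "chased"
[2,3] NP\N  lex  "every"
[1,3] NP  <  k=2
[3,4] S  lex  "which"
[4,5] ((S\NP)/S)\S  lex  "with"
[3,5] (S\NP)/S  <  k=4
[5,6] S  lex  "a"
[3,6] S\NP  >  k=5
[1,6] S  <  k=3
[6,7] (S\(S\N))\S  lex  "some"
[1,7] S\(S\N)  <  k=6
[0,7] S  <  k=1

[0,7] S   <
  [0,1] "on" : S\N
  [1,7] S\(S\N)   <
    [1,6] S   <
      [1,3] NP   <
        [1,2] "chased" : N
        [2,3] "every" : NP\N
      [3,6] S\NP   >
        [3,5] (S\NP)/S   <
          [3,4] "which" : S
          [4,5] "with" : ((S\NP)/S)\S
        [5,6] "a" : S
    [6,7] "some" : (S\(S\N))\S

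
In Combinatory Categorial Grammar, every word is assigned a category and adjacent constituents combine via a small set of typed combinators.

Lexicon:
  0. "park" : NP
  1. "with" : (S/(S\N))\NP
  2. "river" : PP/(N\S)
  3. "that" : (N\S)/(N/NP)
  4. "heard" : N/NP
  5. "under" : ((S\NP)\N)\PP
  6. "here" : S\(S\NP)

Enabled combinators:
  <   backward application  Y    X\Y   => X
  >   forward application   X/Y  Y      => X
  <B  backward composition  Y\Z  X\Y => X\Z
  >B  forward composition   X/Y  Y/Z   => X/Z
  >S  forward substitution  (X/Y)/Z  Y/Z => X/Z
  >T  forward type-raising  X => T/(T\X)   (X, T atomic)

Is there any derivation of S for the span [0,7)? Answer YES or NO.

[0,7] S   >
  [0,2] S/(S\N)   <
    [0,1] "park" : NP
    [1,2] "with" : (S/(S\N))\NP
  [2,7] S\N   <B
    [2,6] (S\NP)\N   <
      [2,5] PP   >
        [2,3] "river" : PP/(N\S)
        [3,5] N\S   >
          [3,4] "that" : (N\S)/(N/NP)
          [4,5] "heard" : N/NP
      [5,6] "under" : ((S\NP)\N)\PP
    [6,7] "here" : S\(S\NP)

YES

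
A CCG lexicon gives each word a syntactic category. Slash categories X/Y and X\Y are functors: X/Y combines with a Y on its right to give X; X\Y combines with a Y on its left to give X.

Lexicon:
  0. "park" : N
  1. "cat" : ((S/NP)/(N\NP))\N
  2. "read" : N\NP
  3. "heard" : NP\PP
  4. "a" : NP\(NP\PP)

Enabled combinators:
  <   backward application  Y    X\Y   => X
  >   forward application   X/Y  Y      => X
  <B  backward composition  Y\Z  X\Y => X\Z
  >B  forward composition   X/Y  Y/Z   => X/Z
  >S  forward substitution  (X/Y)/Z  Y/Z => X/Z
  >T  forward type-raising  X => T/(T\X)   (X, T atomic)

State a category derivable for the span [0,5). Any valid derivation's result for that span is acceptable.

S

[0,5] S   >
  [0,3] S/NP   >
    [0,2] (S/NP)/(N\NP)   <
      [0,1] "park" : N
      [1,2] "cat" : ((S/NP)/(N\NP))\N
    [2,3] "read" : N\NP
  [3,5] NP   <
    [3,4] "heard" : NP\PP
    [4,5] "a" : NP\(NP\PP)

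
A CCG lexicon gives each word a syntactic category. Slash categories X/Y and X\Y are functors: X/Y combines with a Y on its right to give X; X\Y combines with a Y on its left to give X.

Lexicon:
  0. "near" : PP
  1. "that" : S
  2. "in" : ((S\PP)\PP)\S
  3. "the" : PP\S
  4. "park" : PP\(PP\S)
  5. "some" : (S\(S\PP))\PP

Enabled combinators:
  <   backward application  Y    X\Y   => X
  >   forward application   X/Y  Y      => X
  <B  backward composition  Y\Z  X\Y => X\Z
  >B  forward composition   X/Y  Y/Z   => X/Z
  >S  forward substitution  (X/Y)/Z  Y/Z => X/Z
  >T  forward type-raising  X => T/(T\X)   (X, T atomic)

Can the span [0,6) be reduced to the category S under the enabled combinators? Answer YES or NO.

YES

[0,6] S   <
  [0,3] S\PP   <
    [0,1] "near" : PP
    [1,3] (S\PP)\PP   <
      [1,2] "that" : S
      [2,3] "in" : ((S\PP)\PP)\S
  [3,6] S\(S\PP)   <
    [3,5] PP   <
      [3,4] "the" : PP\S
      [4,5] "park" : PP\(PP\S)
    [5,6] "some" : (S\(S\PP))\PP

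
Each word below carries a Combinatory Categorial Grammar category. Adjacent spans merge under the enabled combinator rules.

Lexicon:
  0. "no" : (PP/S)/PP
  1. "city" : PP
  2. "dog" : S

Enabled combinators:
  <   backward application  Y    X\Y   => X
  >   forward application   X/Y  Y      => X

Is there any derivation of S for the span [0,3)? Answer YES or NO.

NO

(PP/S)/PP PP S
CKY chart[0,3] = {PP}; S ∉ chart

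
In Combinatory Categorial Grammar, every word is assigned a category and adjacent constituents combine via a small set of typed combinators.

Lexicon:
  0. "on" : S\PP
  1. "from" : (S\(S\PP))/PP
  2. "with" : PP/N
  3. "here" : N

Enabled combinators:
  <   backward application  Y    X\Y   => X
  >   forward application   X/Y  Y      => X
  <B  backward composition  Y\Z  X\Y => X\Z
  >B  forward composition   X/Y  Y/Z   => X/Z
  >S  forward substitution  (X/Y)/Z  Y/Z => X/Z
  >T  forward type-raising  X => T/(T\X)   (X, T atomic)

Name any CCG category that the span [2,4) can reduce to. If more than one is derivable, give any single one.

[0,4] S   <
  [0,1] "on" : S\PP
  [1,4] S\(S\PP)   >
    [1,2] "from" : (S\(S\PP))/PP
    [2,4] PP   >
      [2,3] "with" : PP/N
      [3,4] "here" : N

PP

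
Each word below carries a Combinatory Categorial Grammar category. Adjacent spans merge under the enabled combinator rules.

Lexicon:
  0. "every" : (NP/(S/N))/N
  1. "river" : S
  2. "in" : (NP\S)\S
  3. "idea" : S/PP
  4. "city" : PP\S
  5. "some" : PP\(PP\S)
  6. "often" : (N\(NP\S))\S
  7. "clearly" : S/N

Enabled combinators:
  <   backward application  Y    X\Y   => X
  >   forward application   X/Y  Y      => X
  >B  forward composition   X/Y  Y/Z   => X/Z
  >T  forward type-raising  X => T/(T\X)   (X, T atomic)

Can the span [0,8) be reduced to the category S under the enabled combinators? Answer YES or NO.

(NP/(S/N))/N S (NP\S)\S S/PP PP\S PP\(PP\S) (N\(NP\S))\S S/N
CKY chart[0,8] = {N/(N\NP), NP, NP/(NP\NP), PP/(PP\NP), S/(S\NP)}; S ∉ chart

NO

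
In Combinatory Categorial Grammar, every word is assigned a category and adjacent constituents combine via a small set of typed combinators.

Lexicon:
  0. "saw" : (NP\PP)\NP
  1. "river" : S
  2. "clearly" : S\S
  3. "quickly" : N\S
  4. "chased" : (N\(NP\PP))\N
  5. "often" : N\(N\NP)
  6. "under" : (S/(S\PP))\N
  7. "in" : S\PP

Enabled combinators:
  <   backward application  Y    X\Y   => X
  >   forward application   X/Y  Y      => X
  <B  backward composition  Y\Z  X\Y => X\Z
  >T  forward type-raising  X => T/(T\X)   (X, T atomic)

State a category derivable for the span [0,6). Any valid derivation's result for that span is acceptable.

[0,8] S   >
  [0,7] S/(S\PP)   <
    [0,6] N   <
      [0,5] N\NP   <B
        [0,1] "saw" : (NP\PP)\NP
        [1,5] N\(NP\PP)   <
          [1,4] N   <
            [1,2] "river" : S
            [2,4] N\S   <B
              [2,3] "clearly" : S\S
              [3,4] "quickly" : N\S
          [4,5] "chased" : (N\(NP\PP))\N
      [5,6] "often" : N\(N\NP)
    [6,7] "under" : (S/(S\PP))\N
  [7,8] "in" : S\PP

N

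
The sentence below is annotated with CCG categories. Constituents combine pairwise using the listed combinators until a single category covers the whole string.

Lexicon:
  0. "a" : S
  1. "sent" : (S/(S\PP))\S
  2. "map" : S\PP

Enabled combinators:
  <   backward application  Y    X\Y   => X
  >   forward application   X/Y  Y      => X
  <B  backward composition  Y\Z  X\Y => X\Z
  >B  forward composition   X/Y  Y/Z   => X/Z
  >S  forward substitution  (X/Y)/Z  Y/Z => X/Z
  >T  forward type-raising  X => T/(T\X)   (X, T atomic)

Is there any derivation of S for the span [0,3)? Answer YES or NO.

[0,3] S   >
  [0,2] S/(S\PP)   <
    [0,1] "a" : S
    [1,2] "sent" : (S/(S\PP))\S
  [2,3] "map" : S\PP

YES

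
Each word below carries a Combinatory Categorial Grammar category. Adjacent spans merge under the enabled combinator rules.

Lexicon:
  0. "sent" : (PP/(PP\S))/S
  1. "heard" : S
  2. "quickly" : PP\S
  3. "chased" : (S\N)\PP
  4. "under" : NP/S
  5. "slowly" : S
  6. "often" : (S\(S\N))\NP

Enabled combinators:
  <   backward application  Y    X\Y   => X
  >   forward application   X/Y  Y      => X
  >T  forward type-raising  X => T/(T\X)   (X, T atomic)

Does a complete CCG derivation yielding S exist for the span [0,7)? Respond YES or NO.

[0,7] S   <
  [0,4] S\N   <
    [0,3] PP   >
      [0,2] PP/(PP\S)   >
        [0,1] "sent" : (PP/(PP\S))/S
        [1,2] "heard" : S
      [2,3] "quickly" : PP\S
    [3,4] "chased" : (S\N)\PP
  [4,7] S\(S\N)   <
    [4,6] NP   >
      [4,5] "under" : NP/S
      [5,6] "slowly" : S
    [6,7] "often" : (S\(S\N))\NP

YES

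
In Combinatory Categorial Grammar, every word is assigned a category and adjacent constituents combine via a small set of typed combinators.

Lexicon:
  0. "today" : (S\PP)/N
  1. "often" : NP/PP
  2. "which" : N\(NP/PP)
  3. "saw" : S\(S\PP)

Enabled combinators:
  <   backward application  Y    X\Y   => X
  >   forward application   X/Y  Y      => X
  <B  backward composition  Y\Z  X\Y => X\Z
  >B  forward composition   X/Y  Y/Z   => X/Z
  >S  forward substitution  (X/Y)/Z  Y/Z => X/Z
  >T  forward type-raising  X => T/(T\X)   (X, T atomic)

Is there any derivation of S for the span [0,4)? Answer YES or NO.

[0,4] S   <
  [0,3] S\PP   >
    [0,1] "today" : (S\PP)/N
    [1,3] N   <
      [1,2] "often" : NP/PP
      [2,3] "which" : N\(NP/PP)
  [3,4] "saw" : S\(S\PP)

YES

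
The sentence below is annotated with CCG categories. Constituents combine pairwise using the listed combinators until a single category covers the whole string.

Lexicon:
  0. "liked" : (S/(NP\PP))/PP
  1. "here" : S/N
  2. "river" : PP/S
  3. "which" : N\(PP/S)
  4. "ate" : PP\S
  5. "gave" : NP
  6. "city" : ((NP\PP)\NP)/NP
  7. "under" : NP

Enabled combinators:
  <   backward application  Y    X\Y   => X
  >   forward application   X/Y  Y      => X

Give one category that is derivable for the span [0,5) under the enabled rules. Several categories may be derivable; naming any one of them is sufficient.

[0,8] S   >
  [0,5] S/(NP\PP)   >
    [0,1] "liked" : (S/(NP\PP))/PP
    [1,5] PP   <
      [1,4] S   >
        [1,2] "here" : S/N
        [2,4] N   <
          [2,3] "river" : PP/S
          [3,4] "which" : N\(PP/S)
      [4,5] "ate" : PP\S
  [5,8] NP\PP   <
    [5,6] "gave" : NP
    [6,8] (NP\PP)\NP   >
      [6,7] "city" : ((NP\PP)\NP)/NP
      [7,8] "under" : NP

S/(NP\PP)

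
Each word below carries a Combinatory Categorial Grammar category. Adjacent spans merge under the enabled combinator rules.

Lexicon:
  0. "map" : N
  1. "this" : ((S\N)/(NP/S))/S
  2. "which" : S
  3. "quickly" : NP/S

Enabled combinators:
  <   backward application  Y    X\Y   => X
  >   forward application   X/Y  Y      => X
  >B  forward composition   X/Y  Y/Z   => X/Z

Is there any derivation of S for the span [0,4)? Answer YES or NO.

YES

[0,4] S   <
  [0,1] "map" : N
  [1,4] S\N   >
    [1,3] (S\N)/(NP/S)   >
      [1,2] "this" : ((S\N)/(NP/S))/S
      [2,3] "which" : S
    [3,4] "quickly" : NP/S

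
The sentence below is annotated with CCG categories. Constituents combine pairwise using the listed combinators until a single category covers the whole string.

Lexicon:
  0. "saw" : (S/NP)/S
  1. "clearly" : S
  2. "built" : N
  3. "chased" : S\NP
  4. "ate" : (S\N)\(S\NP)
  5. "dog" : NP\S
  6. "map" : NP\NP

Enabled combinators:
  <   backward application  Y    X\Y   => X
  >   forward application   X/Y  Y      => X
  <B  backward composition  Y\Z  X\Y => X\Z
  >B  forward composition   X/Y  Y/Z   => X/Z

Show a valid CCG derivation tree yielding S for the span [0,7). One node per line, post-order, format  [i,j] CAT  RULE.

[0,7] S   >
  [0,2] S/NP   >
    [0,1] "saw" : (S/NP)/S
    [1,2] "clearly" : S
  [2,7] NP   <
    [2,5] S   <
      [2,3] "built" : N
      [3,5] S\N   <
        [3,4] "chased" : S\NP
        [4,5] "ate" : (S\N)\(S\NP)
    [5,7] NP\S   <B
      [5,6] "dog" : NP\S
      [6,7] "map" : NP\NP

[0,1] (S/NP)/S  lex  "saw"
[1,2] S  lex  "clearly"
[0,2] S/NP  >  k=1
[2,3] N  lex  "built"
[3,4] S\NP  lex  "chased"
[4,5] (S\N)\(S\NP)  lex  "ate"
[3,5] S\N  <  k=4
[2,5] S  <  k=3
[5,6] NP\S  lex  "dog"
[6,7] NP\NP  lex  "map"
[5,7] NP\S  <B  k=6
[2,7] NP  <  k=5
[0,7] S  >  k=2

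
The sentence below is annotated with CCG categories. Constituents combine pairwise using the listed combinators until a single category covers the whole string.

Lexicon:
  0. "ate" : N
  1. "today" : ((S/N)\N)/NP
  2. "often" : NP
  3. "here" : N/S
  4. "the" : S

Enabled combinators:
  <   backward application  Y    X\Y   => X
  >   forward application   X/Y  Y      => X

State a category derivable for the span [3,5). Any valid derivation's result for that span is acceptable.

N

[0,5] S   >
  [0,3] S/N   <
    [0,1] "ate" : N
    [1,3] (S/N)\N   >
      [1,2] "today" : ((S/N)\N)/NP
      [2,3] "often" : NP
  [3,5] N   >
    [3,4] "here" : N/S
    [4,5] "the" : S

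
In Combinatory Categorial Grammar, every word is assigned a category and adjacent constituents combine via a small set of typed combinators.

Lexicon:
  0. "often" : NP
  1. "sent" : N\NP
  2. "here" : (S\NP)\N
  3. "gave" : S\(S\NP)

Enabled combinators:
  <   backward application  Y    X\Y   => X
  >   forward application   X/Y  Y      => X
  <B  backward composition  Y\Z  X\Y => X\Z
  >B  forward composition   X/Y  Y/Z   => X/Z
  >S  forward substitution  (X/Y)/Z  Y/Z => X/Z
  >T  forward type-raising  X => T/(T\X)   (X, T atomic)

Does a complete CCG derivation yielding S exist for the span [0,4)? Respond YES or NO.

YES

[0,4] S   <
  [0,3] S\NP   <
    [0,2] N   >
      [0,1] N/(N\NP)   >T
        [0,1] "often" : NP
      [1,2] "sent" : N\NP
    [2,3] "here" : (S\NP)\N
  [3,4] "gave" : S\(S\NP)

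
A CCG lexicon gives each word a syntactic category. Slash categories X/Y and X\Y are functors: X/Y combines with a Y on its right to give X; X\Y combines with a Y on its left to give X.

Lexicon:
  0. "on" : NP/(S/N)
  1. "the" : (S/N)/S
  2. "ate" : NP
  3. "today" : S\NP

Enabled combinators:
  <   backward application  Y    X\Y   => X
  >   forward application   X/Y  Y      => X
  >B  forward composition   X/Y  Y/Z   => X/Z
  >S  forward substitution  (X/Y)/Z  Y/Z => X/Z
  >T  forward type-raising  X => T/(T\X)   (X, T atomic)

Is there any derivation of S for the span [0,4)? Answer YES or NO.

NP/(S/N) (S/N)/S NP S\NP
CKY chart[0,4] = {N/(N\NP), NP, NP/(NP\NP), NP/(S\S), PP/(PP\NP), S/(S\NP)}; S ∉ chart

NO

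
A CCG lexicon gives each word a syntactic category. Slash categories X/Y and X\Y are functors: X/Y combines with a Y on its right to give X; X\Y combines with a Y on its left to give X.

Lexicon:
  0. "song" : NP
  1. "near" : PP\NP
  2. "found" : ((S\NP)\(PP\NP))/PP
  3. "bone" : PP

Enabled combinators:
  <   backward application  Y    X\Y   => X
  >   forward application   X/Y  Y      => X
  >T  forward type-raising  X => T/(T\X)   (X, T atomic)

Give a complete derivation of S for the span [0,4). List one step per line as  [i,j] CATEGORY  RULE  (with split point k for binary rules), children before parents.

[0,4] S   <
  [0,1] "song" : NP
  [1,4] S\NP   <
    [1,2] "near" : PP\NP
    [2,4] (S\NP)\(PP\NP)   >
      [2,3] "found" : ((S\NP)\(PP\NP))/PP
      [3,4] "bone" : PP

[0,1] NP  lex  "song"
[1,2] PP\NP  lex  "near"
[2,3] ((S\NP)\(PP\NP))/PP  lex  "found"
[3,4] PP  lex  "bone"
[2,4] (S\NP)\(PP\NP)  >  k=3
[1,4] S\NP  <  k=2
[0,4] S  <  k=1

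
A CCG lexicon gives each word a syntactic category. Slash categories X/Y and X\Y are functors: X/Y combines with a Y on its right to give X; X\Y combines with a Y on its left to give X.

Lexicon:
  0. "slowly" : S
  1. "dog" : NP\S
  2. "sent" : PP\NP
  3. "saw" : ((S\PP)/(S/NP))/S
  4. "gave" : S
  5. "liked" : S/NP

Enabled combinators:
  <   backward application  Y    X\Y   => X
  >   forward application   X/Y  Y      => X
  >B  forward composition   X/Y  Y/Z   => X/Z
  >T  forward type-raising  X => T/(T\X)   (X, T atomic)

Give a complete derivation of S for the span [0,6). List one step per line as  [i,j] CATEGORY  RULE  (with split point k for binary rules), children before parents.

[0,6] S   <
  [0,3] PP   <
    [0,2] NP   >
      [0,1] NP/(NP\S)   >T
        [0,1] "slowly" : S
      [1,2] "dog" : NP\S
    [2,3] "sent" : PP\NP
  [3,6] S\PP   >
    [3,5] (S\PP)/(S/NP)   >
      [3,4] "saw" : ((S\PP)/(S/NP))/S
      [4,5] "gave" : S
    [5,6] "liked" : S/NP

[0,1] S  lex  "slowly"
[0,1] NP/(NP\S)  >T
[1,2] NP\S  lex  "dog"
[0,2] NP  >  k=1
[2,3] PP\NP  lex  "sent"
[0,3] PP  <  k=2
[3,4] ((S\PP)/(S/NP))/S  lex  "saw"
[4,5] S  lex  "gave"
[3,5] (S\PP)/(S/NP)  >  k=4
[5,6] S/NP  lex  "liked"
[3,6] S\PP  >  k=5
[0,6] S  <  k=3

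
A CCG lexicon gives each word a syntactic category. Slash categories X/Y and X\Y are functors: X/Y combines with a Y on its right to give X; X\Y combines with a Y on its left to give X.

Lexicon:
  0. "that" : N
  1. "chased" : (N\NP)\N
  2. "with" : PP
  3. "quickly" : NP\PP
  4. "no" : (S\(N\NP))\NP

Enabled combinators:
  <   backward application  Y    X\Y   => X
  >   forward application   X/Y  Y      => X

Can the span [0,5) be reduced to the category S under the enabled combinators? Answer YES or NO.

[0,5] S   <
  [0,2] N\NP   <
    [0,1] "that" : N
    [1,2] "chased" : (N\NP)\N
  [2,5] S\(N\NP)   <
    [2,4] NP   <
      [2,3] "with" : PP
      [3,4] "quickly" : NP\PP
    [4,5] "no" : (S\(N\NP))\NP

YES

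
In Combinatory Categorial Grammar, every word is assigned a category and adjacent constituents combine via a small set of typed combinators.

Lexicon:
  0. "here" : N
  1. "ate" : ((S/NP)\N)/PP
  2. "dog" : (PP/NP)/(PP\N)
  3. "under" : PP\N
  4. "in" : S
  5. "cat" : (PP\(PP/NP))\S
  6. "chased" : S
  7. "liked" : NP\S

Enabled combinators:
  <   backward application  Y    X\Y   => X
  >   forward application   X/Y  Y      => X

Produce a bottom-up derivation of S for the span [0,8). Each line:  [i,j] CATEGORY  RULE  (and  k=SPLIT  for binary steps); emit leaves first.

[0,1] N  lex  "here"
[1,2] ((S/NP)\N)/PP  lex  "ate"
[2,3] (PP/NP)/(PP\N)  lex  "dog"
[3,4] PP\N  lex  "under"
[2,4] PP/NP  >  k=3
[4,5] S  lex  "in"
[5,6] (PP\(PP/NP))\S  lex  "cat"
[4,6] PP\(PP/NP)  <  k=5
[2,6] PP  <  k=4
[1,6] (S/NP)\N  >  k=2
[0,6] S/NP  <  k=1
[6,7] S  lex  "chased"
[7,8] NP\S  lex  "liked"
[6,8] NP  <  k=7
[0,8] S  >  k=6

[0,8] S   >
  [0,6] S/NP   <
    [0,1] "here" : N
    [1,6] (S/NP)\N   >
      [1,2] "ate" : ((S/NP)\N)/PP
      [2,6] PP   <
        [2,4] PP/NP   >
          [2,3] "dog" : (PP/NP)/(PP\N)
          [3,4] "under" : PP\N
        [4,6] PP\(PP/NP)   <
          [4,5] "in" : S
          [5,6] "cat" : (PP\(PP/NP))\S
  [6,8] NP   <
    [6,7] "chased" : S
    [7,8] "liked" : NP\S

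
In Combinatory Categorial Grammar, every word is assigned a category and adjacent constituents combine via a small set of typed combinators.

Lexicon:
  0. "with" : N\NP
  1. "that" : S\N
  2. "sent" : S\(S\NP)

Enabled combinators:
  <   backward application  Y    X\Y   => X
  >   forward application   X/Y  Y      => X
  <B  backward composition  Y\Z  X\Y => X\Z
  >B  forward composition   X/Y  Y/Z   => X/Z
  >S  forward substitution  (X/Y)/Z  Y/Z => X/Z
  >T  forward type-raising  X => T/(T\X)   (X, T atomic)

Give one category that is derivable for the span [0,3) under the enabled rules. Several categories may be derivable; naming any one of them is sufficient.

S

[0,3] S   <
  [0,2] S\NP   <B
    [0,1] "with" : N\NP
    [1,2] "that" : S\N
  [2,3] "sent" : S\(S\NP)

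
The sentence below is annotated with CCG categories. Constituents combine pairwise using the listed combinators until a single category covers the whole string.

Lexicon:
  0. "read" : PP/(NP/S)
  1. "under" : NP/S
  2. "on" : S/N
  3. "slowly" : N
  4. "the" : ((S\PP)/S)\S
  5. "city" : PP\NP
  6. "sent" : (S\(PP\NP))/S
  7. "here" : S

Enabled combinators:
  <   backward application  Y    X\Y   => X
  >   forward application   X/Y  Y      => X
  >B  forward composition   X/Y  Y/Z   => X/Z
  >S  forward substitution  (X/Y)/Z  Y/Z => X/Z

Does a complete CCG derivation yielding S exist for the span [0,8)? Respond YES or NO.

[0,8] S   <
  [0,2] PP   >
    [0,1] "read" : PP/(NP/S)
    [1,2] "under" : NP/S
  [2,8] S\PP   >
    [2,5] (S\PP)/S   <
      [2,4] S   >
        [2,3] "on" : S/N
        [3,4] "slowly" : N
      [4,5] "the" : ((S\PP)/S)\S
    [5,8] S   <
      [5,6] "city" : PP\NP
      [6,8] S\(PP\NP)   >
        [6,7] "sent" : (S\(PP\NP))/S
        [7,8] "here" : S

YES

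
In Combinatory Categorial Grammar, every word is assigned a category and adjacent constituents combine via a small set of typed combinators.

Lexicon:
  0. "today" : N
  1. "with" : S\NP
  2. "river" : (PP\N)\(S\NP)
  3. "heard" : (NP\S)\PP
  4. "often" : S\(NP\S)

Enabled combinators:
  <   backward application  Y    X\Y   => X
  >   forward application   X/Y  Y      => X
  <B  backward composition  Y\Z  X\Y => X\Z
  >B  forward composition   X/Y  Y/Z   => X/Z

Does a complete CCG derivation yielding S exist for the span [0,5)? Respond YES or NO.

[0,5] S   <
  [0,3] PP   <
    [0,1] "today" : N
    [1,3] PP\N   <
      [1,2] "with" : S\NP
      [2,3] "river" : (PP\N)\(S\NP)
  [3,5] S\PP   <B
    [3,4] "heard" : (NP\S)\PP
    [4,5] "often" : S\(NP\S)

YES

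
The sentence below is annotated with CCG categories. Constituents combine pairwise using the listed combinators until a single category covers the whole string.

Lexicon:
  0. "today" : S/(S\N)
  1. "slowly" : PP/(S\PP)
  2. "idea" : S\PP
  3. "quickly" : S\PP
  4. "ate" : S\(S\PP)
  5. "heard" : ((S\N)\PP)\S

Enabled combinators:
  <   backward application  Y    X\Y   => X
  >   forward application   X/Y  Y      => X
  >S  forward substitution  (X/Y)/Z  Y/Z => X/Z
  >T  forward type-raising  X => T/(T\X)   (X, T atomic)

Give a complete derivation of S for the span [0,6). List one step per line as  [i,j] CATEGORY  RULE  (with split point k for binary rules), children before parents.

[0,6] S   >
  [0,1] "today" : S/(S\N)
  [1,6] S\N   <
    [1,3] PP   >
      [1,2] "slowly" : PP/(S\PP)
      [2,3] "idea" : S\PP
    [3,6] (S\N)\PP   <
      [3,5] S   <
        [3,4] "quickly" : S\PP
        [4,5] "ate" : S\(S\PP)
      [5,6] "heard" : ((S\N)\PP)\S

[0,1] S/(S\N)  lex  "today"
[1,2] PP/(S\PP)  lex  "slowly"
[2,3] S\PP  lex  "idea"
[1,3] PP  >  k=2
[3,4] S\PP  lex  "quickly"
[4,5] S\(S\PP)  lex  "ate"
[3,5] S  <  k=4
[5,6] ((S\N)\PP)\S  lex  "heard"
[3,6] (S\N)\PP  <  k=5
[1,6] S\N  <  k=3
[0,6] S  >  k=1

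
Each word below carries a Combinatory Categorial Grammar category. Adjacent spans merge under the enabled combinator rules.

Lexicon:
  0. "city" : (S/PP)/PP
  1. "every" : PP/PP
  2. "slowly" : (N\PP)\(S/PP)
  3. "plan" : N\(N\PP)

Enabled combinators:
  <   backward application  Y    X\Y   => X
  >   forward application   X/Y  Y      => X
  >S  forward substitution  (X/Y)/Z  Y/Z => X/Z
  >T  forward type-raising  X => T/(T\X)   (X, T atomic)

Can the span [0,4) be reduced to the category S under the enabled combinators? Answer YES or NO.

(S/PP)/PP PP/PP (N\PP)\(S/PP) N\(N\PP)
CKY chart[0,4] = {N, N/(N\N), NP/(NP\N), PP/(PP\N), S/(S\N)}; S ∉ chart

NO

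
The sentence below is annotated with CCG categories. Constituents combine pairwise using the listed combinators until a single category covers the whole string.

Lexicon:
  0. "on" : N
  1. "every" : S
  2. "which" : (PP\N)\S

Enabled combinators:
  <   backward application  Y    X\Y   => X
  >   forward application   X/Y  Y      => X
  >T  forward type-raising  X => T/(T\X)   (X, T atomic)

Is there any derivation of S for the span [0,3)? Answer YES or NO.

NO

N S (PP\N)\S
CKY chart[0,3] = {N/(N\PP), NP/(NP\PP), PP, PP/(PP\PP), S/(S\PP)}; S ∉ chart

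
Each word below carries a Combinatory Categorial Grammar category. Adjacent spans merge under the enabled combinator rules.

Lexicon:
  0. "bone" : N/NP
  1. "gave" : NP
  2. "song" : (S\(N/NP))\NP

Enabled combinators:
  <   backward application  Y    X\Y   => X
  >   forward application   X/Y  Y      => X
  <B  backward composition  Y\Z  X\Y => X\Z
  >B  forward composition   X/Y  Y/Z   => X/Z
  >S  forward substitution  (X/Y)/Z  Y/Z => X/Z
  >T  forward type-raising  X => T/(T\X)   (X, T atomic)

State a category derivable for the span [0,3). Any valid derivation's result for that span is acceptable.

S

[0,3] S   <
  [0,1] "bone" : N/NP
  [1,3] S\(N/NP)   <
    [1,2] "gave" : NP
    [2,3] "song" : (S\(N/NP))\NP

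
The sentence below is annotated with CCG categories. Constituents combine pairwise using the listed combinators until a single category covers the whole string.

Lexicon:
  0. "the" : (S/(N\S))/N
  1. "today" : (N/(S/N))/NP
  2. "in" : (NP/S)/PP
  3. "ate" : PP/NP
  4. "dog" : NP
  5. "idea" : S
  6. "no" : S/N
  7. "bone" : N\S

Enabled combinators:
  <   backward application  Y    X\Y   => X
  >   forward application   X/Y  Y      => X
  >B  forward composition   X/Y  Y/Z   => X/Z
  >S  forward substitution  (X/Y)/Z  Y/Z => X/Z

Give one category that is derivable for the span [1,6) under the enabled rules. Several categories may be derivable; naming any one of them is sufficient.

[0,8] S   >
  [0,7] S/(N\S)   >
    [0,1] "the" : (S/(N\S))/N
    [1,7] N   >
      [1,6] N/(S/N)   >
        [1,2] "today" : (N/(S/N))/NP
        [2,6] NP   >
          [2,5] NP/S   >
            [2,3] "in" : (NP/S)/PP
            [3,5] PP   >
              [3,4] "ate" : PP/NP
              [4,5] "dog" : NP
          [5,6] "idea" : S
      [6,7] "no" : S/N
  [7,8] "bone" : N\S

N/(S/N)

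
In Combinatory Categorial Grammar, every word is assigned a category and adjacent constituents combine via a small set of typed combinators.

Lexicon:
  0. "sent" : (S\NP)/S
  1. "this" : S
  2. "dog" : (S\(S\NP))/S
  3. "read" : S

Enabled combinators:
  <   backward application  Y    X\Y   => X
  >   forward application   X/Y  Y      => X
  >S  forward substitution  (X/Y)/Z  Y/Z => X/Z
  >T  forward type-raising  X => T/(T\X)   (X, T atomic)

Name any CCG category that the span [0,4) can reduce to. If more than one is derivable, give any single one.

[0,4] S   <
  [0,2] S\NP   >
    [0,1] "sent" : (S\NP)/S
    [1,2] "this" : S
  [2,4] S\(S\NP)   >
    [2,3] "dog" : (S\(S\NP))/S
    [3,4] "read" : S

S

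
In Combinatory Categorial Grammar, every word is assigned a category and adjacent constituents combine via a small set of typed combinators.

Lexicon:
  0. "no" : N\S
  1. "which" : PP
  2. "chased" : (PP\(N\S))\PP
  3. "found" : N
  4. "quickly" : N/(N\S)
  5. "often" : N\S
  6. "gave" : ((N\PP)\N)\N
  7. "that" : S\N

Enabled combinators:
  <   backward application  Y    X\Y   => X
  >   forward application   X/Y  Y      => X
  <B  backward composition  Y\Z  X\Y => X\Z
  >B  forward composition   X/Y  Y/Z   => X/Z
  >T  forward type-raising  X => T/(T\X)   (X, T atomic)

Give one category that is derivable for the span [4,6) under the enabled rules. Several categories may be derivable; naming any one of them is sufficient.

N

[0,8] S   <
  [0,7] N   <
    [0,3] PP   <
      [0,1] "no" : N\S
      [1,3] PP\(N\S)   <
        [1,2] "which" : PP
        [2,3] "chased" : (PP\(N\S))\PP
    [3,7] N\PP   <
      [3,4] "found" : N
      [4,7] (N\PP)\N   <
        [4,6] N   >
          [4,5] "quickly" : N/(N\S)
          [5,6] "often" : N\S
        [6,7] "gave" : ((N\PP)\N)\N
  [7,8] "that" : S\N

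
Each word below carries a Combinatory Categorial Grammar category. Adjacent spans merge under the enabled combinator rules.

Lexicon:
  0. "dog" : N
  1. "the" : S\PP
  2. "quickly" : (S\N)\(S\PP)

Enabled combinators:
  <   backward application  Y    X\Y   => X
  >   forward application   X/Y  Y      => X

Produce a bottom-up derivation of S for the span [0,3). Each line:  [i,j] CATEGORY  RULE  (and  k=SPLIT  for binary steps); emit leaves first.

[0,1] N  lex  "dog"
[1,2] S\PP  lex  "the"
[2,3] (S\N)\(S\PP)  lex  "quickly"
[1,3] S\N  <  k=2
[0,3] S  <  k=1

[0,3] S   <
  [0,1] "dog" : N
  [1,3] S\N   <
    [1,2] "the" : S\PP
    [2,3] "quickly" : (S\N)\(S\PP)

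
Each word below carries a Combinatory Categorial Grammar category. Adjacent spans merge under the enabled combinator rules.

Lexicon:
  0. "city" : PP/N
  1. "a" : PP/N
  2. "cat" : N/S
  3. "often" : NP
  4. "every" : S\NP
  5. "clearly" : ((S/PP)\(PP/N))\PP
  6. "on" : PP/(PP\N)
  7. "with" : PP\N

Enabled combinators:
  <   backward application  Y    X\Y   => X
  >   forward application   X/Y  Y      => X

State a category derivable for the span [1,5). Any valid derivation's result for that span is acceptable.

[0,8] S   >
  [0,6] S/PP   <
    [0,1] "city" : PP/N
    [1,6] (S/PP)\(PP/N)   <
      [1,5] PP   >
        [1,2] "a" : PP/N
        [2,5] N   >
          [2,3] "cat" : N/S
          [3,5] S   <
            [3,4] "often" : NP
            [4,5] "every" : S\NP
      [5,6] "clearly" : ((S/PP)\(PP/N))\PP
  [6,8] PP   >
    [6,7] "on" : PP/(PP\N)
    [7,8] "with" : PP\N

PP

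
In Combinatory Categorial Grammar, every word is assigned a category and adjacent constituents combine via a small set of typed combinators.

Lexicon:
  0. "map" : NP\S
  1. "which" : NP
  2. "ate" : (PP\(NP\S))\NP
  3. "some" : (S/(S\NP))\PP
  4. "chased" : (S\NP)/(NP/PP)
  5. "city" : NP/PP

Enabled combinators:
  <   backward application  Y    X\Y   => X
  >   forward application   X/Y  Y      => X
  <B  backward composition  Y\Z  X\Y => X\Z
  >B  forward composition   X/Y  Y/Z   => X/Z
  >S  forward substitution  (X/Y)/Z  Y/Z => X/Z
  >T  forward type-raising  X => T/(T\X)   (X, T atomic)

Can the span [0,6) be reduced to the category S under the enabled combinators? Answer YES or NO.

[0,6] S   >
  [0,4] S/(S\NP)   <
    [0,3] PP   <
      [0,1] "map" : NP\S
      [1,3] PP\(NP\S)   <
        [1,2] "which" : NP
        [2,3] "ate" : (PP\(NP\S))\NP
    [3,4] "some" : (S/(S\NP))\PP
  [4,6] S\NP   >
    [4,5] "chased" : (S\NP)/(NP/PP)
    [5,6] "city" : NP/PP

YES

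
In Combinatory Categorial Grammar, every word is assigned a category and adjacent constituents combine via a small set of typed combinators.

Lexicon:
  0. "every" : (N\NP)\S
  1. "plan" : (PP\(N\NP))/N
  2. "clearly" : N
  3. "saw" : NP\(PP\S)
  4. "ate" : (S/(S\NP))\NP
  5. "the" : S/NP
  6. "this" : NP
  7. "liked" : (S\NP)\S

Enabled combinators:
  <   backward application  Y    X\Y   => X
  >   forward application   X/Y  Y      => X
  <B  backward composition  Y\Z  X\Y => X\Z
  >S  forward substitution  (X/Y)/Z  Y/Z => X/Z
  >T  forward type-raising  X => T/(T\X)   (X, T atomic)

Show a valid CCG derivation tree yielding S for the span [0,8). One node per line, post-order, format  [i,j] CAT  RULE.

[0,1] (N\NP)\S  lex  "every"
[1,2] (PP\(N\NP))/N  lex  "plan"
[2,3] N  lex  "clearly"
[1,3] PP\(N\NP)  >  k=2
[0,3] PP\S  <B  k=1
[3,4] NP\(PP\S)  lex  "saw"
[0,4] NP  <  k=3
[4,5] (S/(S\NP))\NP  lex  "ate"
[0,5] S/(S\NP)  <  k=4
[5,6] S/NP  lex  "the"
[6,7] NP  lex  "this"
[5,7] S  >  k=6
[7,8] (S\NP)\S  lex  "liked"
[5,8] S\NP  <  k=7
[0,8] S  >  k=5

[0,8] S   >
  [0,5] S/(S\NP)   <
    [0,4] NP   <
      [0,3] PP\S   <B
        [0,1] "every" : (N\NP)\S
        [1,3] PP\(N\NP)   >
          [1,2] "plan" : (PP\(N\NP))/N
          [2,3] "clearly" : N
      [3,4] "saw" : NP\(PP\S)
    [4,5] "ate" : (S/(S\NP))\NP
  [5,8] S\NP   <
    [5,7] S   >
      [5,6] "the" : S/NP
      [6,7] "this" : NP
    [7,8] "liked" : (S\NP)\S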